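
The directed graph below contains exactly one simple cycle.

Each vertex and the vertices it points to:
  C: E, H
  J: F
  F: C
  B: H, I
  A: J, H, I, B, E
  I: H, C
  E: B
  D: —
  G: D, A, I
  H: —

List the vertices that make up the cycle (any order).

B, C, E, I

DFS with gray/black marking from I:
I gray
  H gray
  H black
  C gray
    E gray
      B gray
        B→H: H black — skip
        B→I: I is gray → back edge
Back edge closes the cycle I → C → E → B → I; its vertices are {B, C, E, I}.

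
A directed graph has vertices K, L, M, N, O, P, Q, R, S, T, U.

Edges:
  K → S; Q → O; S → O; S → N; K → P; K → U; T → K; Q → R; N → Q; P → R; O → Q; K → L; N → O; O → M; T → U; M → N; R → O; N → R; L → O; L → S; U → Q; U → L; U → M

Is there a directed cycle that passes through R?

R is on a cycle iff R can reach itself via ≥1 edge.
R → O → Q → R — yes.

Yes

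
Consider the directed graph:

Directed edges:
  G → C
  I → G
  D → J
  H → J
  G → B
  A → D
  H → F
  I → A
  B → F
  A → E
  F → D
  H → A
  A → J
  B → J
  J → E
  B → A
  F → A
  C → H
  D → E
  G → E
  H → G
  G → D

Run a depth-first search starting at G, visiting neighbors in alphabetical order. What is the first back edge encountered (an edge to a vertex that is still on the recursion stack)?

H→G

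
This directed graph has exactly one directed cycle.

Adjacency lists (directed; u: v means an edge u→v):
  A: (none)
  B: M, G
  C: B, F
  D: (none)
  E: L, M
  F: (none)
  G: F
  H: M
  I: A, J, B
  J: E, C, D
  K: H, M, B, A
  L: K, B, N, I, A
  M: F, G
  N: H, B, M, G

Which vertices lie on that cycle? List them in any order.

E, I, J, L

DFS with gray/black marking from E:
E gray
  L gray
    K gray
      H gray
        M gray
          F gray
          F black
          G gray
            G→F: F black — skip
          G black
        M black
      H black
      K→M: M black — skip
      B gray
        B→M: M black — skip
        B→G: G black — skip
      B black
      A gray
      A black
    K black
    L→B: B black — skip
    N gray
      N→H: H black — skip
      N→B: B black — skip
      N→M: M black — skip
      N→G: G black — skip
    N black
    I gray
      I→A: A black — skip
      J gray
        J→E: E is gray → back edge
Back edge closes the cycle E → L → I → J → E; its vertices are {E, I, J, L}.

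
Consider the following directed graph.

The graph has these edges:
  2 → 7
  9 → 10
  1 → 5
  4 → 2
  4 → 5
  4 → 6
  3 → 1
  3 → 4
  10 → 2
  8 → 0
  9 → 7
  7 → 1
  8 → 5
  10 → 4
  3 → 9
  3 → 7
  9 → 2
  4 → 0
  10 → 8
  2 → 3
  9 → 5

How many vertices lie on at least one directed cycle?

A vertex is on a directed cycle iff it belongs to a strongly connected component of size ≥ 2 (or has a self-loop).
The vertices on cycles are {2, 3, 4, 9, 10} — 5 in total.

5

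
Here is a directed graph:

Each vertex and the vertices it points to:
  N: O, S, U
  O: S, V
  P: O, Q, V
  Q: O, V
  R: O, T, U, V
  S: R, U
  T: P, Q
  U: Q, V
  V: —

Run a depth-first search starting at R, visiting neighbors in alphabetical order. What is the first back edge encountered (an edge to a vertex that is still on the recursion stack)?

DFS from R (visiting neighbors in alphabetical order); mark gray on enter, black on exit:
R gray
  O gray
    S gray
      S→R: R is gray → back edge
First back edge: S → R.

S→R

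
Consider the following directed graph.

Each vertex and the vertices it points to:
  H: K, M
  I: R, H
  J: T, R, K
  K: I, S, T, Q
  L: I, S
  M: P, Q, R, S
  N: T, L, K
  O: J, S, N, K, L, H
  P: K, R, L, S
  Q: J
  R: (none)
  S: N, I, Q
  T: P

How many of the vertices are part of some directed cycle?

A vertex is on a directed cycle iff it belongs to a strongly connected component of size ≥ 2 (or has a self-loop).
The vertices on cycles are {H, I, J, K, L, M, N, P, Q, S, T} — 11 in total.

11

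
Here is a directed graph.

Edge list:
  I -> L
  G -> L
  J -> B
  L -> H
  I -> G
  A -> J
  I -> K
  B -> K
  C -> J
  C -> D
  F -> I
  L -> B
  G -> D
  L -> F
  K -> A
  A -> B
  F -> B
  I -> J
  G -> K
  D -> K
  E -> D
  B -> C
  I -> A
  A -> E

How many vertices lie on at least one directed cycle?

11

A vertex is on a directed cycle iff it belongs to a strongly connected component of size ≥ 2 (or has a self-loop).
The vertices on cycles are {A, B, C, D, E, F, G, I, J, K, L} — 11 in total.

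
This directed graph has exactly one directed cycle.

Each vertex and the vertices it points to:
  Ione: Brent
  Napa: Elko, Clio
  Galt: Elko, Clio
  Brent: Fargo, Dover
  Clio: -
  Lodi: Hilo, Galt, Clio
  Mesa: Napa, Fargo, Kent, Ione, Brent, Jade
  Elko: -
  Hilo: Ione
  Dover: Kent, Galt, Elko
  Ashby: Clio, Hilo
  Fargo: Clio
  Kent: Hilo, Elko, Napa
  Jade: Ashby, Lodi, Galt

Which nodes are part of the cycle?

Hilo, Ione, Kent, Brent, Dover

DFS with gray/black marking from Ione:
Ione gray
  Brent gray
    Fargo gray
      Clio gray
      Clio black
    Fargo black
    Dover gray
      Kent gray
        Hilo gray
          Hilo→Ione: Ione is gray → back edge
Back edge closes the cycle Ione → Brent → Dover → Kent → Hilo → Ione; its vertices are {Hilo, Ione, Kent, Brent, Dover}.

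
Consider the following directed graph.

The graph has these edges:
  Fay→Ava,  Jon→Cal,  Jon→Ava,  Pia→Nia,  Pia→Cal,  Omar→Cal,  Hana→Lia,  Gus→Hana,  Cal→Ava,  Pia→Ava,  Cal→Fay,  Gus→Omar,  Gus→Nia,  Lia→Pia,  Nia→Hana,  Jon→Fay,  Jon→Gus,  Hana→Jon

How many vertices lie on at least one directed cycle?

6

A vertex is on a directed cycle iff it belongs to a strongly connected component of size ≥ 2 (or has a self-loop).
The vertices on cycles are {Gus, Jon, Lia, Nia, Pia, Hana} — 6 in total.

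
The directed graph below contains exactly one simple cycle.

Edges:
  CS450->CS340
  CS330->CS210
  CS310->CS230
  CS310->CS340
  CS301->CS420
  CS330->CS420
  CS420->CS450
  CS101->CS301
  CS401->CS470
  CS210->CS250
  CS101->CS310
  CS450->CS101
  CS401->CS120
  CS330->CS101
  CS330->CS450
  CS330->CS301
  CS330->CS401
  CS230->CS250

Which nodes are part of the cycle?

CS101, CS301, CS420, CS450

DFS with gray/black marking from CS101:
CS101 gray
  CS310 gray
    CS230 gray
      CS250 gray
      CS250 black
    CS230 black
    CS340 gray
    CS340 black
  CS310 black
  CS301 gray
    CS420 gray
      CS450 gray
        CS450→CS340: CS340 black — skip
        CS450→CS101: CS101 is gray → back edge
Back edge closes the cycle CS101 → CS301 → CS420 → CS450 → CS101; its vertices are {CS101, CS301, CS420, CS450}.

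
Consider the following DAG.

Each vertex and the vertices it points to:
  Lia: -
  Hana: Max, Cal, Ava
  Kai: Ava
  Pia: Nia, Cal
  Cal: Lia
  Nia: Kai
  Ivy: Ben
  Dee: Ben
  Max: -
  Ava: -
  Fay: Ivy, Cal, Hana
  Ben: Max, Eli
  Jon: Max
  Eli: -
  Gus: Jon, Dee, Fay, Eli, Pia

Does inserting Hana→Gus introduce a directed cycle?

Adding Hana→Gus creates a cycle iff Gus can already reach Hana.
Path from Gus: Gus → Fay → Hana.
So Gus → … → Hana → Gus is a cycle.

Yes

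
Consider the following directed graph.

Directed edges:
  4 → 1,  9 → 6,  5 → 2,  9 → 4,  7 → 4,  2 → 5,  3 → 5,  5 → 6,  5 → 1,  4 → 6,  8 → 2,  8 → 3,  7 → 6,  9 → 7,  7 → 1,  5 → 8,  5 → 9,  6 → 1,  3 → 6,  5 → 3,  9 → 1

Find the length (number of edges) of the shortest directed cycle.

For each vertex v, BFS finds the shortest path from v back to v.
The shortest such closed walk is 5 → 3 → 5, length 2.

2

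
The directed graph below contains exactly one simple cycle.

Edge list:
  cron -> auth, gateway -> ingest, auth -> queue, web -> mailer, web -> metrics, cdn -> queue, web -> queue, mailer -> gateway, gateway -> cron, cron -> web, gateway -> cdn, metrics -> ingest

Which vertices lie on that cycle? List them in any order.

web, cron, mailer, gateway

DFS with gray/black marking from gateway:
gateway gray
  cron gray
    auth gray
      queue gray
      queue black
    auth black
    web gray
      web→queue: queue black — skip
      mailer gray
        mailer→gateway: gateway is gray → back edge
Back edge closes the cycle gateway → cron → web → mailer → gateway; its vertices are {web, cron, mailer, gateway}.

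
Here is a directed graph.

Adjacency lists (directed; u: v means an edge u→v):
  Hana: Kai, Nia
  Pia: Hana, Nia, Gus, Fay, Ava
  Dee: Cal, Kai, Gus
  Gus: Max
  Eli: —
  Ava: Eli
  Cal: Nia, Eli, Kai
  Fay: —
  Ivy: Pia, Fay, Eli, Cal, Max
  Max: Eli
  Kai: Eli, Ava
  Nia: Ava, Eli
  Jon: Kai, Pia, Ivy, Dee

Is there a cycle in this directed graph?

No

DFS with white/gray/black marking, starting from Pia:
Pia gray
  Hana gray
    Kai gray
      Eli gray
      Eli black
      Ava gray
        Ava→Eli: Eli black — skip
      Ava black
    Kai black
    Nia gray
      Nia→Ava: Ava black — skip
      Nia→Eli: Eli black — skip
    Nia black
  Hana black
  Pia→Nia: Nia black — skip
  Gus gray
    Max gray
      Max→Eli: Eli black — skip
    Max black
  Gus black
  Fay gray
  Fay black
  Pia→Ava: Ava black — skip
Pia black
Dee gray
  Cal gray
    Cal→Nia: Nia black — skip
    Cal→Eli: Eli black — skip
    Cal→Kai: Kai black — skip
  Cal black
  Dee→Kai: Kai black — skip
  Dee→Gus: Gus black — skip
Dee black
Ivy gray
  Ivy→Pia: Pia black — skip
  Ivy→Fay: Fay black — skip
  Ivy→Eli: Eli black — skip
  Ivy→Cal: Cal black — skip
  Ivy→Max: Max black — skip
Ivy black
Jon gray
  Jon→Kai: Kai black — skip
  Jon→Pia: Pia black — skip
  Jon→Ivy: Ivy black — skip
  Jon→Dee: Dee black — skip
Jon black
Every edge goes to a white or black vertex — no back edge, so the graph is acyclic.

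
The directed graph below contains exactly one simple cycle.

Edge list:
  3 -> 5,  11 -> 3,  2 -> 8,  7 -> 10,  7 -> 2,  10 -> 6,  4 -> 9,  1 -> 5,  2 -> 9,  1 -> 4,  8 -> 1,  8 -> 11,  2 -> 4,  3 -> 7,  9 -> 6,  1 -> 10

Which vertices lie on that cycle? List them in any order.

2, 3, 7, 8, 11

DFS with gray/black marking from 8:
8 gray
  11 gray
    3 gray
      7 gray
        2 gray
          9 gray
            6 gray
            6 black
          9 black
          2→8: 8 is gray → back edge
Back edge closes the cycle 8 → 11 → 3 → 7 → 2 → 8; its vertices are {2, 3, 7, 8, 11}.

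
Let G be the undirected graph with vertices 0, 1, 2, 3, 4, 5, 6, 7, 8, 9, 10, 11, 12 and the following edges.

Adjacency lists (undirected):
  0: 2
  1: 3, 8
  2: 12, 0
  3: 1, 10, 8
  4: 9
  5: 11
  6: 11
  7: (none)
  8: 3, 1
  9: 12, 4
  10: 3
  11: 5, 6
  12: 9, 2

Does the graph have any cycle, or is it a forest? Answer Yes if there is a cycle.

Yes

DFS, tracking each vertex's parent; an edge to a visited non-parent vertex closes a cycle.
Start from 11:
visit 11 (parent –)
  visit 5 (parent 11)
    5–11: parent, skip
  visit 6 (parent 11)
    6–11: parent, skip
visit 0 (parent –)
  visit 2 (parent 0)
    visit 12 (parent 2)
      visit 9 (parent 12)
        9–12: parent, skip
        visit 4 (parent 9)
          4–9: parent, skip
      12–2: parent, skip
    2–0: parent, skip
visit 1 (parent –)
  visit 3 (parent 1)
    3–1: parent, skip
    visit 10 (parent 3)
      10–3: parent, skip
    visit 8 (parent 3)
      8–3: parent, skip
      8–1: 1 visited and ≠ parent → cycle
Cycle: 1 – 3 – 8 – 1.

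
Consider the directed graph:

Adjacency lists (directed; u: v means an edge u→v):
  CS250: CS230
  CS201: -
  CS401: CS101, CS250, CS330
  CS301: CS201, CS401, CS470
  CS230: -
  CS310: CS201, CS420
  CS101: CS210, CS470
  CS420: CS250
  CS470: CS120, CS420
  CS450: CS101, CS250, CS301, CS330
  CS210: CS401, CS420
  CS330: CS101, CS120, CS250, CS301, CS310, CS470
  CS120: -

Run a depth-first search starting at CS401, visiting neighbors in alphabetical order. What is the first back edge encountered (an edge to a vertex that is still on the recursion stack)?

DFS from CS401 (visiting neighbors in alphabetical order); mark gray on enter, black on exit:
CS401 gray
  CS101 gray
    CS210 gray
      CS210→CS401: CS401 is gray → back edge
First back edge: CS210 → CS401.

CS210→CS401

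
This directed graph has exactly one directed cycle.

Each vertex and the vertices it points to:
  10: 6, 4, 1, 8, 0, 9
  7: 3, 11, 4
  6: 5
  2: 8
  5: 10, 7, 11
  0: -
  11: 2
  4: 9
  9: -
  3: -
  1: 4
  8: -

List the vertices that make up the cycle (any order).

DFS with gray/black marking from 6:
6 gray
  5 gray
    10 gray
      10→6: 6 is gray → back edge
Back edge closes the cycle 6 → 5 → 10 → 6; its vertices are {5, 6, 10}.

5, 6, 10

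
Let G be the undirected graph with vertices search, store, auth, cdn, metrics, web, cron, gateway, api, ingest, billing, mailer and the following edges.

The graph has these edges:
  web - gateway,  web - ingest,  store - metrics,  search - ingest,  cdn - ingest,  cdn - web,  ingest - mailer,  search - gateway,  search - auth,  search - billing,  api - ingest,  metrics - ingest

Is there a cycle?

DFS, tracking each vertex's parent; an edge to a visited non-parent vertex closes a cycle.
Start from cdn:
visit cdn (parent –)
  visit web (parent cdn)
    visit ingest (parent web)
      visit mailer (parent ingest)
        mailer–ingest: parent, skip
      visit metrics (parent ingest)
        metrics–ingest: parent, skip
        visit store (parent metrics)
          store–metrics: parent, skip
      visit search (parent ingest)
        visit billing (parent search)
          billing–search: parent, skip
        visit auth (parent search)
          auth–search: parent, skip
        visit gateway (parent search)
          gateway–search: parent, skip
          gateway–web: web visited and ≠ parent → cycle
Cycle: web – ingest – search – gateway – web.

Yes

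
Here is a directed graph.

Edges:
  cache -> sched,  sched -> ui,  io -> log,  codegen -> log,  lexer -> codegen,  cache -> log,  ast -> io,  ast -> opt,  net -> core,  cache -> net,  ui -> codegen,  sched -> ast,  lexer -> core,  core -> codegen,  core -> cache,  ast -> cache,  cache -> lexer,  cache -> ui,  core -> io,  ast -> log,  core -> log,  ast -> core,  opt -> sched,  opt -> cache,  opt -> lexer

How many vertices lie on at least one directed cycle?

7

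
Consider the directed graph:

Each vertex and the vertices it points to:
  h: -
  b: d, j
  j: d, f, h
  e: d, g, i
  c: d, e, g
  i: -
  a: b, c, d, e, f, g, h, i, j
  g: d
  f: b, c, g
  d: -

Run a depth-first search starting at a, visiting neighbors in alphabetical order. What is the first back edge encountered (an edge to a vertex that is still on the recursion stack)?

f→b

DFS from a (visiting neighbors in alphabetical order); mark gray on enter, black on exit:
a gray
  b gray
    d gray
    d black
    j gray
      j→d: d black — skip
      f gray
        f→b: b is gray → back edge
First back edge: f → b.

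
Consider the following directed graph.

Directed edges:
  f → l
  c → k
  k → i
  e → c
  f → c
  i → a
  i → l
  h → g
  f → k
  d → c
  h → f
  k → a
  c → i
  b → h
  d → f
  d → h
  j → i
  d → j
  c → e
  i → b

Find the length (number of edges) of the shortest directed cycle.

For each vertex v, BFS finds the shortest path from v back to v.
The shortest such closed walk is c → e → c, length 2.

2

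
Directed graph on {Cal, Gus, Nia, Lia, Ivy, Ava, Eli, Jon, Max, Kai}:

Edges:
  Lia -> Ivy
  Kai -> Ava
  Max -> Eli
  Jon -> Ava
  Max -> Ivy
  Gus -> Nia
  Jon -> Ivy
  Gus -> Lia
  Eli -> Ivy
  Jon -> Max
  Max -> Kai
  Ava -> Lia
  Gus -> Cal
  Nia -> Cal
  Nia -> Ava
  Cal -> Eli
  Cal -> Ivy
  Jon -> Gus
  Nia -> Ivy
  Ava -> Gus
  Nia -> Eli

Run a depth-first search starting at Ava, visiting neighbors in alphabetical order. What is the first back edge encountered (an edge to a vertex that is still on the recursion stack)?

DFS from Ava (visiting neighbors in alphabetical order); mark gray on enter, black on exit:
Ava gray
  Gus gray
    Cal gray
      Eli gray
        Ivy gray
        Ivy black
      Eli black
      Cal→Ivy: Ivy black — skip
    Cal black
    Lia gray
      Lia→Ivy: Ivy black — skip
    Lia black
    Nia gray
      Nia→Ava: Ava is gray → back edge
First back edge: Nia → Ava.

Nia->Ava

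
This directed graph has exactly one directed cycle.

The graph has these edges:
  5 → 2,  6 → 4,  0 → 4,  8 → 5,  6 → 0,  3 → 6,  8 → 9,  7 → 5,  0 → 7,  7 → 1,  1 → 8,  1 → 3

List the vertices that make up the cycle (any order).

DFS with gray/black marking from 7:
7 gray
  5 gray
    2 gray
    2 black
  5 black
  1 gray
    3 gray
      6 gray
        4 gray
        4 black
        0 gray
          0→4: 4 black — skip
          0→7: 7 is gray → back edge
Back edge closes the cycle 7 → 1 → 3 → 6 → 0 → 7; its vertices are {0, 1, 3, 6, 7}.

0, 1, 3, 6, 7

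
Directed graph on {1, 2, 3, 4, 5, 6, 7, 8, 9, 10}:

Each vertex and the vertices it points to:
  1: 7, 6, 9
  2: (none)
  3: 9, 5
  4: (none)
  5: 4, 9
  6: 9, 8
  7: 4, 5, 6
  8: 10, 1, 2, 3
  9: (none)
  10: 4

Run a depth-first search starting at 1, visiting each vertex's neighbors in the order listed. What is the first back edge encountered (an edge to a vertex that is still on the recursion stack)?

DFS from 1 (visiting each vertex's neighbors in the order listed); mark gray on enter, black on exit:
1 gray
  7 gray
    4 gray
    4 black
    5 gray
      5→4: 4 black — skip
      9 gray
      9 black
    5 black
    6 gray
      6→9: 9 black — skip
      8 gray
        10 gray
          10→4: 4 black — skip
        10 black
        8→1: 1 is gray → back edge
First back edge: 8 → 1.

8->1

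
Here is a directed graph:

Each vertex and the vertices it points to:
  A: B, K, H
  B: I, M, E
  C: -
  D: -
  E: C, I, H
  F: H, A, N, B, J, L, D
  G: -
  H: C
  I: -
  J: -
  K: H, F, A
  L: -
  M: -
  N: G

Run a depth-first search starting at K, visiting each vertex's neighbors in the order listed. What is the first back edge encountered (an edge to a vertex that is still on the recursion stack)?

A→K

DFS from K (visiting each vertex's neighbors in the order listed); mark gray on enter, black on exit:
K gray
  H gray
    C gray
    C black
  H black
  F gray
    F→H: H black — skip
    A gray
      B gray
        I gray
        I black
        M gray
        M black
        E gray
          E→C: C black — skip
          E→I: I black — skip
          E→H: H black — skip
        E black
      B black
      A→K: K is gray → back edge
First back edge: A → K.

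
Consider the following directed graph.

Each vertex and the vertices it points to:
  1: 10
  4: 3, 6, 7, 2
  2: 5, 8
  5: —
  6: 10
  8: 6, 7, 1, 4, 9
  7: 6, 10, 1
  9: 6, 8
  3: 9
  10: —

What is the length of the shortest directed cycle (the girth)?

2

For each vertex v, BFS finds the shortest path from v back to v.
The shortest such closed walk is 8 → 9 → 8, length 2.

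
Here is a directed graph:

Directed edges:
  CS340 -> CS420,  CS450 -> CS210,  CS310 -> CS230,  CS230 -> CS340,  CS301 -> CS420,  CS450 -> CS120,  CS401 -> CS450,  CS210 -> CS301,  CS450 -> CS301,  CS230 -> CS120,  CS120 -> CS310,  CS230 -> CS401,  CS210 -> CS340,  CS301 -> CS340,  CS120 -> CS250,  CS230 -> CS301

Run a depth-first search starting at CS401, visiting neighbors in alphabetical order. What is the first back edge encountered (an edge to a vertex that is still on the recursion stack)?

CS230->CS120

DFS from CS401 (visiting neighbors in alphabetical order); mark gray on enter, black on exit:
CS401 gray
  CS450 gray
    CS120 gray
      CS250 gray
      CS250 black
      CS310 gray
        CS230 gray
          CS230→CS120: CS120 is gray → back edge
First back edge: CS230 → CS120.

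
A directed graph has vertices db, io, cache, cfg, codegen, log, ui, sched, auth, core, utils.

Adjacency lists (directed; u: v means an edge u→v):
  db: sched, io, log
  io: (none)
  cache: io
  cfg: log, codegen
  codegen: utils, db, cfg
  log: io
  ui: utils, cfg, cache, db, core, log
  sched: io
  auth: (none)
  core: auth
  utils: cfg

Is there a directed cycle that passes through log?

log lies on a cycle iff there is a path from log back to itself.
Exploring from log, it never reaches itself; equivalently, its strongly connected component is a singleton.

No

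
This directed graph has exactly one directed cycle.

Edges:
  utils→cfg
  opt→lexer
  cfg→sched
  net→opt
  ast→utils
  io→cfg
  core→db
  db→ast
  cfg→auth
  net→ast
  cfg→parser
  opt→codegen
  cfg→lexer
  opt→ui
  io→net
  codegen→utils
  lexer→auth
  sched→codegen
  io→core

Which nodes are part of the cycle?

cfg, sched, utils, codegen

DFS with gray/black marking from cfg:
cfg gray
  auth gray
  auth black
  lexer gray
    lexer→auth: auth black — skip
  lexer black
  sched gray
    codegen gray
      utils gray
        utils→cfg: cfg is gray → back edge
Back edge closes the cycle cfg → sched → codegen → utils → cfg; its vertices are {cfg, sched, utils, codegen}.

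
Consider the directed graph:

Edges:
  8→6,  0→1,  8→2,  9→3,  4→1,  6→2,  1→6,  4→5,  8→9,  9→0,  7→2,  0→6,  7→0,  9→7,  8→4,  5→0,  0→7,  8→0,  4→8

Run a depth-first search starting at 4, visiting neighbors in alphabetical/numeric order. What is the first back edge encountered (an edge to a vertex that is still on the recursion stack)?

7→0

DFS from 4 (visiting neighbors in alphabetical/numeric order); mark gray on enter, black on exit:
4 gray
  1 gray
    6 gray
      2 gray
      2 black
    6 black
  1 black
  5 gray
    0 gray
      0→1: 1 black — skip
      0→6: 6 black — skip
      7 gray
        7→0: 0 is gray → back edge
First back edge: 7 → 0.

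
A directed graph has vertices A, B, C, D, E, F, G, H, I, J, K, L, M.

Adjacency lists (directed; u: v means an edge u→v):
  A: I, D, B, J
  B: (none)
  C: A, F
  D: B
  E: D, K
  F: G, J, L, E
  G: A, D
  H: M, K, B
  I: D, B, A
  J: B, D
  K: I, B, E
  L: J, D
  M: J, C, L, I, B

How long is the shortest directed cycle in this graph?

2

For each vertex v, BFS finds the shortest path from v back to v.
The shortest such closed walk is K → E → K, length 2.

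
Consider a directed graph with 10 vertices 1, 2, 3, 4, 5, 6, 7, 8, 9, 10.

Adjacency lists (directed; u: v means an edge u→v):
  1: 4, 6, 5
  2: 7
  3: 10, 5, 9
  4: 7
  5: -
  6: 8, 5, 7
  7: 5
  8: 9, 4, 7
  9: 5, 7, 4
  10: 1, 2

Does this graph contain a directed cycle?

No

DFS with white/gray/black marking, starting from 8:
8 gray
  9 gray
    5 gray
    5 black
    7 gray
      7→5: 5 black — skip
    7 black
    4 gray
      4→7: 7 black — skip
    4 black
  9 black
  8→4: 4 black — skip
  8→7: 7 black — skip
8 black
1 gray
  1→4: 4 black — skip
  6 gray
    6→8: 8 black — skip
    6→5: 5 black — skip
    6→7: 7 black — skip
  6 black
  1→5: 5 black — skip
1 black
2 gray
  2→7: 7 black — skip
2 black
3 gray
  10 gray
    10→1: 1 black — skip
    10→2: 2 black — skip
  10 black
  3→5: 5 black — skip
  3→9: 9 black — skip
3 black
Every edge goes to a white or black vertex — no back edge, so the graph is acyclic.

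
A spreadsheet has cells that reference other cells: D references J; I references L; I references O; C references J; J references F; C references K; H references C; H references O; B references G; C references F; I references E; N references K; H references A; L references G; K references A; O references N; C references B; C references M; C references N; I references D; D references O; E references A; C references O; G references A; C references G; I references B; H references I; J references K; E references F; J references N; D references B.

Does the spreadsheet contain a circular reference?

DFS with white/gray/black marking, starting from M:
M gray
M black
A gray
A black
B gray
  G gray
    G→A: A black — skip
  G black
B black
C gray
  C→B: B black — skip
  C→M: M black — skip
  F gray
  F black
  K gray
    K→A: A black — skip
  K black
  O gray
    N gray
      N→K: K black — skip
    N black
  O black
  C→N: N black — skip
  C→G: G black — skip
  J gray
    J→F: F black — skip
    J→K: K black — skip
    J→N: N black — skip
  J black
C black
D gray
  D→O: O black — skip
  D→J: J black — skip
  D→B: B black — skip
D black
E gray
  E→F: F black — skip
  E→A: A black — skip
E black
H gray
  I gray
    L gray
      L→G: G black — skip
    L black
    I→B: B black — skip
    I→O: O black — skip
    I→D: D black — skip
    I→E: E black — skip
  I black
  H→A: A black — skip
  H→O: O black — skip
  H→C: C black — skip
H black
Every edge goes to a white or black vertex — no back edge, so the graph is acyclic.

No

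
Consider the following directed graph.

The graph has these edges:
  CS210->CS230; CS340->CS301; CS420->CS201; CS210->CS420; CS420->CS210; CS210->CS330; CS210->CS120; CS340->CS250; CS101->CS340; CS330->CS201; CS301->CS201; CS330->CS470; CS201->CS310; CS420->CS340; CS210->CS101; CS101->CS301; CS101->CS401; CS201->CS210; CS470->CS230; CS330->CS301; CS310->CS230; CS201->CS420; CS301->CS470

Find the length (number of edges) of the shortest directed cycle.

2

For each vertex v, BFS finds the shortest path from v back to v.
The shortest such closed walk is CS210 → CS420 → CS210, length 2.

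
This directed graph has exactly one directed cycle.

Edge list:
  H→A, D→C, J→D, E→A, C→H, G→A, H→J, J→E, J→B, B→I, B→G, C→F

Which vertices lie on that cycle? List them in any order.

C, D, H, J

DFS with gray/black marking from J:
J gray
  E gray
    A gray
    A black
  E black
  D gray
    C gray
      F gray
      F black
      H gray
        H→A: A black — skip
        H→J: J is gray → back edge
Back edge closes the cycle J → D → C → H → J; its vertices are {C, D, H, J}.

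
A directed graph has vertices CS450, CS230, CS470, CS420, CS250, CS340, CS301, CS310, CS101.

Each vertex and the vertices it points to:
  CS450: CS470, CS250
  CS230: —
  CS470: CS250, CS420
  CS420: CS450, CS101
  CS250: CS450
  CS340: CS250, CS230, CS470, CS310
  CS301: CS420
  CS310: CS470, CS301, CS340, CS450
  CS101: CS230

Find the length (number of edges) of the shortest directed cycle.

For each vertex v, BFS finds the shortest path from v back to v.
The shortest such closed walk is CS310 → CS340 → CS310, length 2.

2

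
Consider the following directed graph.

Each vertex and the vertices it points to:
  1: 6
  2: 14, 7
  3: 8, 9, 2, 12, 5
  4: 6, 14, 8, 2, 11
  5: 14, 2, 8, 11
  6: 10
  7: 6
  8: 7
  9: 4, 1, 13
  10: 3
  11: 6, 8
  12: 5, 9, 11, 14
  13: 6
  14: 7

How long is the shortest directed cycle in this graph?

5

For each vertex v, BFS finds the shortest path from v back to v.
The shortest such closed walk is 10 → 3 → 9 → 4 → 6 → 10, length 5.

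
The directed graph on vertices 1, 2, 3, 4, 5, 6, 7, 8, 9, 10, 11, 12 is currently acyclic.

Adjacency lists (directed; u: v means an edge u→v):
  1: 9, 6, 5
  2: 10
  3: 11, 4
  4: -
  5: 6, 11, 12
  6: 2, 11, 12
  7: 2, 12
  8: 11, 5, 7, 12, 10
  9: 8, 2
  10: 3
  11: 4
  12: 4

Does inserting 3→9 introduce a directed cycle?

Yes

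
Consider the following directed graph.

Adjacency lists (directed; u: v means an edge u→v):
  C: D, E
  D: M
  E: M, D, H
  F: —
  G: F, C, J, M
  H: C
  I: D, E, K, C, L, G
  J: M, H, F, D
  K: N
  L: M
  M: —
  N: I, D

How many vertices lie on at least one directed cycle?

A vertex is on a directed cycle iff it belongs to a strongly connected component of size ≥ 2 (or has a self-loop).
The vertices on cycles are {C, E, H, I, K, N} — 6 in total.

6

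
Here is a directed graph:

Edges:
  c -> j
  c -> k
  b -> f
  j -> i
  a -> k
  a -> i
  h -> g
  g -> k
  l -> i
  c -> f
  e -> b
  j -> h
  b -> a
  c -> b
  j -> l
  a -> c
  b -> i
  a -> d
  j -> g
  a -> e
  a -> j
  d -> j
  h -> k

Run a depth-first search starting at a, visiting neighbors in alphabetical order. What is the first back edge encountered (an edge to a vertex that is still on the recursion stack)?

DFS from a (visiting neighbors in alphabetical order); mark gray on enter, black on exit:
a gray
  c gray
    b gray
      b→a: a is gray → back edge
First back edge: b → a.

b→a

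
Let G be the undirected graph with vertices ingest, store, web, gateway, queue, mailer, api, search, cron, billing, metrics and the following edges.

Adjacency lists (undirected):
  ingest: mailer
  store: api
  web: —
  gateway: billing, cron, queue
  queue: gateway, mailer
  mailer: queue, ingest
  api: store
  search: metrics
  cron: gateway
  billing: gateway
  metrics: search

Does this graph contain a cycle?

No

DFS, tracking each vertex's parent; an edge to a visited non-parent vertex closes a cycle.
Start from billing:
visit billing (parent –)
  visit gateway (parent billing)
    gateway–billing: parent, skip
    visit cron (parent gateway)
      cron–gateway: parent, skip
    visit queue (parent gateway)
      queue–gateway: parent, skip
      visit mailer (parent queue)
        mailer–queue: parent, skip
        visit ingest (parent mailer)
          ingest–mailer: parent, skip
visit store (parent –)
  visit api (parent store)
    api–store: parent, skip
visit web (parent –)
visit search (parent –)
  visit metrics (parent search)
    metrics–search: parent, skip
No non-parent visited neighbor found — the graph is a forest.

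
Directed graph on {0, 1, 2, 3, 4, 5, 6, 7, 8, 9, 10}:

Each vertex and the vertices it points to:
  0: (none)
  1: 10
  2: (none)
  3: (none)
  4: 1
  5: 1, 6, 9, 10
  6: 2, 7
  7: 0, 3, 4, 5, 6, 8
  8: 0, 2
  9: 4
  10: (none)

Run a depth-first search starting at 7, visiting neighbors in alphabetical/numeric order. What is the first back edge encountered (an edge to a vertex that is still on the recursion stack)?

6→7

DFS from 7 (visiting neighbors in alphabetical/numeric order); mark gray on enter, black on exit:
7 gray
  0 gray
  0 black
  3 gray
  3 black
  4 gray
    1 gray
      10 gray
      10 black
    1 black
  4 black
  5 gray
    5→1: 1 black — skip
    6 gray
      2 gray
      2 black
      6→7: 7 is gray → back edge
First back edge: 6 → 7.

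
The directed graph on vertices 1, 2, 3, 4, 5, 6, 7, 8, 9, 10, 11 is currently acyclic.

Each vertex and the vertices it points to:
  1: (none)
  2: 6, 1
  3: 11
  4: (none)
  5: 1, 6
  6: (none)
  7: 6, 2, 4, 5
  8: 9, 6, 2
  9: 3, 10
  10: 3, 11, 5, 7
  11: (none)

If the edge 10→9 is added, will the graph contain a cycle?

Adding 10→9 creates a cycle iff 9 can already reach 10.
Path from 9: 9 → 10.
So 9 → … → 10 → 9 is a cycle.

Yes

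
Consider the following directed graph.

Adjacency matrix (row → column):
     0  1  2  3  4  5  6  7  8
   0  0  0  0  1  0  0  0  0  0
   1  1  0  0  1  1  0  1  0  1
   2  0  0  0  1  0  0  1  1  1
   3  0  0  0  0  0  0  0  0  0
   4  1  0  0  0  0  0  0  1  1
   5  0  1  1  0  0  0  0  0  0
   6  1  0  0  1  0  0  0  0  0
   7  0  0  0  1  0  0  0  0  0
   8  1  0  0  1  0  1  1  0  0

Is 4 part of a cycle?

Yes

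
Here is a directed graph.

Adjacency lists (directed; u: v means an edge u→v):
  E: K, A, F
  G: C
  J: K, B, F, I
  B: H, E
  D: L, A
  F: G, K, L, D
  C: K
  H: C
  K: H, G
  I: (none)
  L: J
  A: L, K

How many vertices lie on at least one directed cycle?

11

A vertex is on a directed cycle iff it belongs to a strongly connected component of size ≥ 2 (or has a self-loop).
The vertices on cycles are {A, B, C, D, E, F, G, H, J, K, L} — 11 in total.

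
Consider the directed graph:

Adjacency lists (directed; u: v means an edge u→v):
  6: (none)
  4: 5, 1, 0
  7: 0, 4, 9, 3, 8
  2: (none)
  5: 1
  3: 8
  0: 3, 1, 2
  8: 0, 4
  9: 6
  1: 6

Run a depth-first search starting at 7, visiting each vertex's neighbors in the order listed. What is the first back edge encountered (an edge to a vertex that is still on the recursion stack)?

8→0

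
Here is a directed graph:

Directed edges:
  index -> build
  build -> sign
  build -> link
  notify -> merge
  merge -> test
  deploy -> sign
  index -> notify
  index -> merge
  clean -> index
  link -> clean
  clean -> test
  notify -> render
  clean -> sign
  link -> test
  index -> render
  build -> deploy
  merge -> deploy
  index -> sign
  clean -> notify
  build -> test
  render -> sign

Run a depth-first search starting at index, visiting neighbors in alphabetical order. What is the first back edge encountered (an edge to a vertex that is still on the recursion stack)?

DFS from index (visiting neighbors in alphabetical order); mark gray on enter, black on exit:
index gray
  build gray
    deploy gray
      sign gray
      sign black
    deploy black
    link gray
      clean gray
        clean→index: index is gray → back edge
First back edge: clean → index.

clean->index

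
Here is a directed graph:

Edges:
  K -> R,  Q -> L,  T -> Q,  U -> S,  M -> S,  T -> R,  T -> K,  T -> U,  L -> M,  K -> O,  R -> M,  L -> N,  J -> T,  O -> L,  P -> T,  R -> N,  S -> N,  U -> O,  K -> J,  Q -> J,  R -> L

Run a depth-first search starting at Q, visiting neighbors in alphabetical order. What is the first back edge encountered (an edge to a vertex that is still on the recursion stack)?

K->J

DFS from Q (visiting neighbors in alphabetical order); mark gray on enter, black on exit:
Q gray
  J gray
    T gray
      K gray
        K→J: J is gray → back edge
First back edge: K → J.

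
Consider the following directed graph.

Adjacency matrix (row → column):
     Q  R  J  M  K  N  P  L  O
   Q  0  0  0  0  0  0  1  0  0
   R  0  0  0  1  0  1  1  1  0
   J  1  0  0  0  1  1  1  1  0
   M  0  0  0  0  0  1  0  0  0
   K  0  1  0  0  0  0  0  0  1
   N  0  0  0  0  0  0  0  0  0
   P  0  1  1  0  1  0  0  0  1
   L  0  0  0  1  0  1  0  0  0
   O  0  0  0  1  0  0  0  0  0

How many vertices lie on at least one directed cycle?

5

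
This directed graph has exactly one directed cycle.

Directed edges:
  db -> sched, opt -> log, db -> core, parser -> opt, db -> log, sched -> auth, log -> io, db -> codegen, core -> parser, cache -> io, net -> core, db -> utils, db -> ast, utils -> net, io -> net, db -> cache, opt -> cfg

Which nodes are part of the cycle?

io, log, net, opt, core, parser

DFS with gray/black marking from core:
core gray
  parser gray
    opt gray
      cfg gray
      cfg black
      log gray
        io gray
          net gray
            net→core: core is gray → back edge
Back edge closes the cycle core → parser → opt → log → io → net → core; its vertices are {io, log, net, opt, core, parser}.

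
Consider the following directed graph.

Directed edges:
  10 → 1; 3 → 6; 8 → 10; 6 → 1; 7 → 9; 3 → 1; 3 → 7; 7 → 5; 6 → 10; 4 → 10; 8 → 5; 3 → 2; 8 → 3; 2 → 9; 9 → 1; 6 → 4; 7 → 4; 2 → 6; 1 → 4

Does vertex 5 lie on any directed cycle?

5 lies on a cycle iff there is a path from 5 back to itself.
Exploring from 5, it never reaches itself; equivalently, its strongly connected component is a singleton.

No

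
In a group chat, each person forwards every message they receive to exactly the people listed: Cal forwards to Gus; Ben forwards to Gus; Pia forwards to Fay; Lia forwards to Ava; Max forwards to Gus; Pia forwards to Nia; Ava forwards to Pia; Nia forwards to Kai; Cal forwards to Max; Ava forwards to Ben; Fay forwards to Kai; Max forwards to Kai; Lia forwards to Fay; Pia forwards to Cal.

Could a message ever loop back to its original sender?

DFS with white/gray/black marking, starting from Kai:
Kai gray
Kai black
Nia gray
  Nia→Kai: Kai black — skip
Nia black
Pia gray
  Pia→Nia: Nia black — skip
  Cal gray
    Gus gray
    Gus black
    Max gray
      Max→Gus: Gus black — skip
      Max→Kai: Kai black — skip
    Max black
  Cal black
  Fay gray
    Fay→Kai: Kai black — skip
  Fay black
Pia black
Lia gray
  Lia→Fay: Fay black — skip
  Ava gray
    Ava→Pia: Pia black — skip
    Ben gray
      Ben→Gus: Gus black — skip
    Ben black
  Ava black
Lia black
Every edge goes to a white or black vertex — no back edge, so the graph is acyclic.

No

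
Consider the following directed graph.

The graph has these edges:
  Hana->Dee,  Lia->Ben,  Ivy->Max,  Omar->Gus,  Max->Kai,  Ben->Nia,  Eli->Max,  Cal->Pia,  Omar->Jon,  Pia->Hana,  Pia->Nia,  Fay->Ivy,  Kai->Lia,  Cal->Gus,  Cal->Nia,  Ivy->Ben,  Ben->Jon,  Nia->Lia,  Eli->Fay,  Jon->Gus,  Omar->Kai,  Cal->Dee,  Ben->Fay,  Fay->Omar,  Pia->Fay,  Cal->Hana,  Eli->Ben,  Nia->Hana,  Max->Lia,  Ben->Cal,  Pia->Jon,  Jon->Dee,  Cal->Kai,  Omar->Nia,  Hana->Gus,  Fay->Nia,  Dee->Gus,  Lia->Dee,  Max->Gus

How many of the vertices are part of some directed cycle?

A vertex is on a directed cycle iff it belongs to a strongly connected component of size ≥ 2 (or has a self-loop).
The vertices on cycles are {Ben, Cal, Fay, Ivy, Kai, Lia, Max, Nia, Pia, Omar} — 10 in total.

10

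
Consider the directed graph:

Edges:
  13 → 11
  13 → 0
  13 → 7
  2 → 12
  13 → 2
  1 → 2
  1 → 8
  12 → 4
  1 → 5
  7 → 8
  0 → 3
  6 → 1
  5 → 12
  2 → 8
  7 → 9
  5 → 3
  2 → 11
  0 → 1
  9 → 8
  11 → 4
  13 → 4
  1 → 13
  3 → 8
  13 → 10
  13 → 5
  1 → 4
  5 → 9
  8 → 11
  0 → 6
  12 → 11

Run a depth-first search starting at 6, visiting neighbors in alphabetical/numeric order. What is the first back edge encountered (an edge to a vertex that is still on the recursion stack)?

DFS from 6 (visiting neighbors in alphabetical/numeric order); mark gray on enter, black on exit:
6 gray
  1 gray
    2 gray
      8 gray
        11 gray
          4 gray
          4 black
        11 black
      8 black
      2→11: 11 black — skip
      12 gray
        12→4: 4 black — skip
        12→11: 11 black — skip
      12 black
    2 black
    1→4: 4 black — skip
    5 gray
      3 gray
        3→8: 8 black — skip
      3 black
      9 gray
        9→8: 8 black — skip
      9 black
      5→12: 12 black — skip
    5 black
    1→8: 8 black — skip
    13 gray
      0 gray
        0→1: 1 is gray → back edge
First back edge: 0 → 1.

0→1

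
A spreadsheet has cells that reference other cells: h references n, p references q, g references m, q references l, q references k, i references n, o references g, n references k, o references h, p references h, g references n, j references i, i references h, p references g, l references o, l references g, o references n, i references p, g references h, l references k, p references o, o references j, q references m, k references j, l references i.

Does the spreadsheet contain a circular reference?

Yes

DFS with white/gray/black marking, starting from g:
g gray
  m gray
  m black
  h gray
    n gray
      k gray
        j gray
          i gray
            p gray
              o gray
                o→j: j is gray → back edge
Back edge found, so a cycle exists: j → i → p → o → j.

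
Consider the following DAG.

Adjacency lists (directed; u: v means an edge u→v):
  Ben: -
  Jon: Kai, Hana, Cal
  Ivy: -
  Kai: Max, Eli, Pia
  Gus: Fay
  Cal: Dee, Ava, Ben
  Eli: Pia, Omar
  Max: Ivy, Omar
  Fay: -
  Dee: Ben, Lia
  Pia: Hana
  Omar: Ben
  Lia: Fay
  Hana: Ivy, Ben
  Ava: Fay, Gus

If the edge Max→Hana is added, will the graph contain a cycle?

Adding Max→Hana creates a cycle iff Hana can already reach Max.
Explore from Hana: no path reaches Max. The graph stays acyclic.

No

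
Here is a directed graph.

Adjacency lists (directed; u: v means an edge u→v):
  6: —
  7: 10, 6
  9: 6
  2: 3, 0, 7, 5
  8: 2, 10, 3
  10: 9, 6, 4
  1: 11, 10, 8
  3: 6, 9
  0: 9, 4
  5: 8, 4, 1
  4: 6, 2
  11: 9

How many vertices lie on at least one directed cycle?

A vertex is on a directed cycle iff it belongs to a strongly connected component of size ≥ 2 (or has a self-loop).
The vertices on cycles are {0, 1, 2, 4, 5, 7, 8, 10} — 8 in total.

8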